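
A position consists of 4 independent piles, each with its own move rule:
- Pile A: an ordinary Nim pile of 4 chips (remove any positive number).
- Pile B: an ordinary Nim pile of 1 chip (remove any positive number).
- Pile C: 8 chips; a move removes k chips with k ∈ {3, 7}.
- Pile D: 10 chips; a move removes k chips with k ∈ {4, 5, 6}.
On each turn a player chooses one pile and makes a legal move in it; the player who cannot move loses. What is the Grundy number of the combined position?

7

Pile A is a plain Nim pile of size 4, so its Grundy value is 4.
Pile B is a plain Nim pile of size 1, so its Grundy value is 1.
Build the Grundy sequence for pile C with g(k) = mex{g(k−s) : s ∈ {3, 7}, s ≤ k}:
g(0) = mex{} = 0
g(1) = mex{} = 0
g(2) = mex{} = 0
g(3) = mex{0} = 1
g(4) = mex{0} = 1
g(5) = mex{0} = 1
g(6) = mex{1} = 0
g(7) = mex{0,1} = 2
g(8) = mex{0,1} = 2
So g(8) = 2.
For pile D, compute g(0), g(1), … with moves {4, 5, 6}:
g(0) = mex{} = 0
g(1) = mex{} = 0
g(2) = mex{} = 0
g(3) = mex{} = 0
g(4) = mex{0} = 1
g(5) = mex{0} = 1
g(6) = mex{0} = 1
g(7) = mex{0} = 1
g(8) = mex{0,1} = 2
g(9) = mex{0,1} = 2
g(10) = mex{1} = 0
So g(10) = 0.
The value of a disjunctive sum is the nim-sum of the parts.
Combined value = 4 ⊕ 1 ⊕ 2 ⊕ 0 = 7.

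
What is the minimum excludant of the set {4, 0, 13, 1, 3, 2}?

5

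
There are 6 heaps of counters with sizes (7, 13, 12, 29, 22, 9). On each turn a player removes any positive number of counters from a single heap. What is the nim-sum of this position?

Bitwise XOR of the heap sizes:
  00111  (7)
  01101  (13)
  01100  (12)
  11101  (29)
  10110  (22)
  01001  (9)
  -----
  00100  (4)

4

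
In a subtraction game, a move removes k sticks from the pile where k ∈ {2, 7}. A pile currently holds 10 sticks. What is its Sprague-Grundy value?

0

Build the Grundy sequence with g(k) = mex{g(k−s) : s ∈ {2, 7}, s ≤ k}:
k:     0  1  2  3  4  5  6  7  8  9 10
g(k):  0  0  1  1  0  0  1  1  2  0  0
So g(10) = 0.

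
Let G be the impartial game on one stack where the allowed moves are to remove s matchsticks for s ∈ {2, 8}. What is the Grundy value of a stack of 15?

0

Compute g(0), g(1), … for moves {2, 8}:
k:     0  1  2  3  4  5  6  7  8  9 10 11 12 13 14 15
g(k):  0  0  1  1  0  0  1  1  2  2  0  0  1  1  0  0
So g(15) = 0.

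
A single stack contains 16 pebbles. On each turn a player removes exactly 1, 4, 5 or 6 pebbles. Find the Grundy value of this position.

Compute g(0), g(1), … for moves {1, 4, 5, 6}:
k:     0  1  2  3  4  5  6  7  8  9 10 11 12 13 14 15 16
g(k):  0  1  0  1  2  3  2  3  4  0  1  0  1  2  3  2  3
So g(16) = 3.

3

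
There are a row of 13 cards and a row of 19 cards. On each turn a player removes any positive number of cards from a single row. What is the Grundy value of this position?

30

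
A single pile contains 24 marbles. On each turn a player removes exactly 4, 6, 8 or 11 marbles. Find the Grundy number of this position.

2

Grundy values for subtraction set {4, 6, 8, 11}:
k:     0  1  2  3  4  5  6  7  8  9 10 11 12 13 14 15 16 17 18 19 20 21 22 23 24
g(k):  0  0  0  0  1  1  1  1  2  2  2  2  3  3  3  0  0  0  0  1  1  1  1  2  2
So g(24) = 2.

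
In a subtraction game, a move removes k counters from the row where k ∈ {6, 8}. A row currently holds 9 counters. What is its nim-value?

1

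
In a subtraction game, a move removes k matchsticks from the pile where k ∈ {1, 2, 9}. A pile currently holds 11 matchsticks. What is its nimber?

Compute g(0), g(1), … for moves {1, 2, 9}:
k:     0  1  2  3  4  5  6  7  8  9 10 11
g(k):  0  1  2  0  1  2  0  1  2  3  0  1
So g(11) = 1.

1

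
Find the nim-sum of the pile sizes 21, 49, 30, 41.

19

Compute the nim-sum pairwise:
21 ⊕ 49 = 36
36 ⊕ 30 = 58
58 ⊕ 41 = 19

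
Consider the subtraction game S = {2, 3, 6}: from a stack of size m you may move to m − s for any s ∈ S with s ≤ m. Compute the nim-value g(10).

0

Compute g(0), g(1), … for moves {2, 3, 6}:
k:     0  1  2  3  4  5  6  7  8  9 10
g(k):  0  0  1  1  2  0  3  1  2  0  0
So g(10) = 0.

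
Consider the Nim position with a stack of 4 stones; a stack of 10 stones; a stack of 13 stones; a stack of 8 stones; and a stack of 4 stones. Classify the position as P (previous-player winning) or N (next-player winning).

Nim-sum: 4 XOR 10 XOR 13 XOR 8 XOR 4 = 15.
The nim-sum is 15 ≠ 0, so this is an N-position: the player to move can win.

N-position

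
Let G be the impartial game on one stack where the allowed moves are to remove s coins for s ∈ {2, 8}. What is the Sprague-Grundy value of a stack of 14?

0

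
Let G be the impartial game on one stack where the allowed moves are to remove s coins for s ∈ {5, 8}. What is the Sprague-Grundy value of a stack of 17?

0

Build the Grundy sequence with g(k) = mex{g(k−s) : s ∈ {5, 8}, s ≤ k}:
k:     0  1  2  3  4  5  6  7  8  9 10 11 12 13 14 15 16 17
g(k):  0  0  0  0  0  1  1  1  1  1  2  2  2  0  0  0  0  0
So g(17) = 0.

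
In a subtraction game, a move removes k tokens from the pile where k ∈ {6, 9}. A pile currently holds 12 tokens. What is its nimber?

Grundy values for subtraction set {6, 9}:
g(0) = mex{} = 0
g(1) = mex{} = 0
g(2) = mex{} = 0
g(3) = mex{} = 0
g(4) = mex{} = 0
g(5) = mex{} = 0
g(6) = mex{0} = 1
g(7) = mex{0} = 1
g(8) = mex{0} = 1
g(9) = mex{0} = 1
g(10) = mex{0} = 1
g(11) = mex{0} = 1
g(12) = mex{0,1} = 2
So g(12) = 2.

2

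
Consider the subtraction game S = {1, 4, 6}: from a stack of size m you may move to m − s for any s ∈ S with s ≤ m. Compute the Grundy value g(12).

Compute g(0), g(1), … for moves {1, 4, 6}:
g(0) = mex{} = 0
g(1) = mex{0} = 1
g(2) = mex{1} = 0
g(3) = mex{0} = 1
g(4) = mex{0,1} = 2
g(5) = mex{1,2} = 0
g(6) = mex{0} = 1
g(7) = mex{1} = 0
g(8) = mex{0,2} = 1
g(9) = mex{0,1} = 2
g(10) = mex{1,2} = 0
g(11) = mex{0} = 1
g(12) = mex{1} = 0
So g(12) = 0.

0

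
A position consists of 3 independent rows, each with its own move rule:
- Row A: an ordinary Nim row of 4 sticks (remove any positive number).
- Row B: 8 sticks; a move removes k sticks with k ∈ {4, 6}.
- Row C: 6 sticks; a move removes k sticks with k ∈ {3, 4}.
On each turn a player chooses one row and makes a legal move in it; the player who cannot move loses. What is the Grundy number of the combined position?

4

Row A is a plain Nim row of size 4, so its Grundy value is 4.
For row B, compute g(0), g(1), … with moves {4, 6}:
g(0) = mex{} = 0
g(1) = mex{} = 0
g(2) = mex{} = 0
g(3) = mex{} = 0
g(4) = mex{0} = 1
g(5) = mex{0} = 1
g(6) = mex{0} = 1
g(7) = mex{0} = 1
g(8) = mex{0,1} = 2
So g(8) = 2.
Build the Grundy sequence for row C with g(k) = mex{g(k−s) : s ∈ {3, 4}, s ≤ k}:
g(0) = mex{} = 0
g(1) = mex{} = 0
g(2) = mex{} = 0
g(3) = mex{0} = 1
g(4) = mex{0} = 1
g(5) = mex{0} = 1
g(6) = mex{0,1} = 2
So g(6) = 2.
The value of a disjunctive sum is the nim-sum of the parts.
Combined value = 4 XOR 2 XOR 2 = 4.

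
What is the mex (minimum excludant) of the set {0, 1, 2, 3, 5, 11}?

4

The values 0, 1, 2, 3 are all present; 4 is the first non-negative integer missing from the set.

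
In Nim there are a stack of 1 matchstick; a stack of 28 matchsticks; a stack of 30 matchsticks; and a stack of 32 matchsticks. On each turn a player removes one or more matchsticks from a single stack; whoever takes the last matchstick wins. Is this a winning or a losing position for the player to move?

Winning position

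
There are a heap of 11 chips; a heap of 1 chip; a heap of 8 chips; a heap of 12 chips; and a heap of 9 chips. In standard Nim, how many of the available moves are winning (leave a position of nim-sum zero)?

1

Nim-sum: 11 ^ 1 ^ 8 ^ 12 ^ 9 = 7.
The overall nim-sum is X = 7. A heap of size p has a winning move iff p XOR X < p (reduce it to p XOR X).
  11: 11 XOR 7 = 12 ≥ 11 — no move.
  1: 1 XOR 7 = 6 ≥ 1 — no move.
  8: 8 XOR 7 = 15 ≥ 8 — no move.
  12: 12 XOR 7 = 11 < 12 — winning move (to 11).
  9: 9 XOR 7 = 14 ≥ 9 — no move.
That gives 1 winning move.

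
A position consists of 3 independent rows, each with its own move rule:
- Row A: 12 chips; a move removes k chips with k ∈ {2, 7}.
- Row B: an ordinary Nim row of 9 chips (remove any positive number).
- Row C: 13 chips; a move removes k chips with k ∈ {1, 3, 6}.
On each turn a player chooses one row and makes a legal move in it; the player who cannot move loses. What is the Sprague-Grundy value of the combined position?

8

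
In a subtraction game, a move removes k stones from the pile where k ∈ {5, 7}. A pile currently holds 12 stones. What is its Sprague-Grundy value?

Build the Grundy sequence with g(k) = mex{g(k−s) : s ∈ {5, 7}, s ≤ k}:
g(0) = mex{} = 0
g(1) = mex{} = 0
g(2) = mex{} = 0
g(3) = mex{} = 0
g(4) = mex{} = 0
g(5) = mex{0} = 1
g(6) = mex{0} = 1
g(7) = mex{0} = 1
g(8) = mex{0} = 1
g(9) = mex{0} = 1
g(10) = mex{0,1} = 2
g(11) = mex{0,1} = 2
g(12) = mex{1} = 0
So g(12) = 0.

0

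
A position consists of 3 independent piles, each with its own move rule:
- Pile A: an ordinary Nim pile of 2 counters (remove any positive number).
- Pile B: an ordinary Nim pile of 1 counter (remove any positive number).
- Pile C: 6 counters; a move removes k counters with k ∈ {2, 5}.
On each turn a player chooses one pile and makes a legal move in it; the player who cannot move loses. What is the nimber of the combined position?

Pile A is a plain Nim pile of size 2, so its Grundy value is 2.
Pile B is a plain Nim pile of size 1, so its Grundy value is 1.
For pile C, compute g(0), g(1), … with moves {2, 5}:
g(0) = mex{} = 0
g(1) = mex{} = 0
g(2) = mex{0} = 1
g(3) = mex{0} = 1
g(4) = mex{1} = 0
g(5) = mex{0,1} = 2
g(6) = mex{0} = 1
So g(6) = 1.
The value of a disjunctive sum is the nim-sum of the parts.
Combined value = 2 XOR 1 XOR 1 = 2.

2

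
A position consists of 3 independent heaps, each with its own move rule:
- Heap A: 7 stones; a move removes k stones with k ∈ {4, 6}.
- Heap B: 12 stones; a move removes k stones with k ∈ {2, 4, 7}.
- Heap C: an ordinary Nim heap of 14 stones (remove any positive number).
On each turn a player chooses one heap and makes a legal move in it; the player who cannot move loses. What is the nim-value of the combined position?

15

Grundy values for heap A (subtraction set {4, 6}):
k:     0  1  2  3  4  5  6  7
g(k):  0  0  0  0  1  1  1  1
So g(7) = 1.
Build the Grundy sequence for heap B with g(k) = mex{g(k−s) : s ∈ {2, 4, 7}, s ≤ k}:
k:     0  1  2  3  4  5  6  7  8  9 10 11 12
g(k):  0  0  1  1  2  2  0  3  1  0  2  1  0
So g(12) = 0.
Heap C is a plain Nim heap of size 14, so its Grundy value is 14.
The value of a disjunctive sum is the nim-sum of the parts.
Combined value = 1 XOR 0 XOR 14 = 15.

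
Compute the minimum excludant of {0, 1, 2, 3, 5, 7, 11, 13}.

4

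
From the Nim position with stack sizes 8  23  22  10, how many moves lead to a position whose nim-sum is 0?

3

Nim-sum: 8 ⊕ 23 ⊕ 22 ⊕ 10 = 3.
The overall nim-sum is X = 3. A stack of size p has a winning move iff p XOR X < p (reduce it to p XOR X).
  8: 8 XOR 3 = 11 ≥ 8 — no move.
  23: 23 XOR 3 = 20 < 23 — winning move (to 20).
  22: 22 XOR 3 = 21 < 22 — winning move (to 21).
  10: 10 XOR 3 = 9 < 10 — winning move (to 9).
That gives 3 winning moves.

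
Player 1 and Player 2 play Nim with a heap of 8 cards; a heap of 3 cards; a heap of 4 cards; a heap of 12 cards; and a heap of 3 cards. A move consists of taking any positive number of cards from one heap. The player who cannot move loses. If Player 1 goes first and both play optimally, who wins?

Write each in binary and XOR column by column:
  1000  (8)
  0011  (3)
  0100  (4)
  1100  (12)
  0011  (3)
  ----
  0000  (0)
The nim-sum is 0, so this is a P-position: the player to move is in a losing position under optimal play; Player 1 is about to move from it and so loses — Player 2 wins.

Player 2 wins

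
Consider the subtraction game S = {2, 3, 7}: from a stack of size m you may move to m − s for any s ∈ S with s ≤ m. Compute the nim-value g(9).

Grundy values for subtraction set {2, 3, 7}:
k:     0  1  2  3  4  5  6  7  8  9
g(k):  0  0  1  1  2  0  0  1  1  2
So g(9) = 2.

2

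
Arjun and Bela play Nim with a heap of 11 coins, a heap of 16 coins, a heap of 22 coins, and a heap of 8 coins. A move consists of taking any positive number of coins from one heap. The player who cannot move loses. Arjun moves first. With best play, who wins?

Compute the nim-sum pairwise:
11 ^ 16 = 27
27 ^ 22 = 13
13 ^ 8 = 5
The nim-sum is 5 ≠ 0, so this is an N-position: the player to move can win; Arjun has a winning move.

Arjun wins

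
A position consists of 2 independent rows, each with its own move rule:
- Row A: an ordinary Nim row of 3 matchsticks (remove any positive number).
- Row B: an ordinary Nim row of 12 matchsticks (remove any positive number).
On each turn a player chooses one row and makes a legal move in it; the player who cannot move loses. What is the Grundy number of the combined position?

15

Row A is a plain Nim row of size 3, so its Grundy value is 3.
Row B is a plain Nim row of size 12, so its Grundy value is 12.
By the Sprague-Grundy theorem, the Grundy value of a sum of independent games is the XOR of the component values.
Combined value = 3 ⊕ 12 = 15.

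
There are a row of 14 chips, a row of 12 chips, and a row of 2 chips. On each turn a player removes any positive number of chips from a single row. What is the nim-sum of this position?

0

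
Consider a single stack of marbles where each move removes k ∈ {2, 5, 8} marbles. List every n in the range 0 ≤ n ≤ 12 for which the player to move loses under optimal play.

0, 1, 4, 7, 10, 11

Grundy values for subtraction set {2, 5, 8}:
g(0) = mex{} = 0
g(1) = mex{} = 0
g(2) = mex{0} = 1
g(3) = mex{0} = 1
g(4) = mex{1} = 0
g(5) = mex{0,1} = 2
g(6) = mex{0} = 1
g(7) = mex{1,2} = 0
g(8) = mex{0,1} = 2
g(9) = mex{0} = 1
g(10) = mex{1,2} = 0
g(11) = mex{1} = 0
g(12) = mex{0} = 1
The P-positions (g = 0) in 0..12 are 0, 1, 4, 7, 10, 11.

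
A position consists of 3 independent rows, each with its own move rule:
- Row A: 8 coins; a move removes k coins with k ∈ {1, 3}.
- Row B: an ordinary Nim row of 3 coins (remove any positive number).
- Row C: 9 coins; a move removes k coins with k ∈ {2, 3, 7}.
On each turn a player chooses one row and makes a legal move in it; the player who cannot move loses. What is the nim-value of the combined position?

1

Build the Grundy sequence for row A with g(k) = mex{g(k−s) : s ∈ {1, 3}, s ≤ k}:
g(0) = mex{} = 0
g(1) = mex{0} = 1
g(2) = mex{1} = 0
g(3) = mex{0} = 1
g(4) = mex{1} = 0
g(5) = mex{0} = 1
g(6) = mex{1} = 0
g(7) = mex{0} = 1
g(8) = mex{1} = 0
So g(8) = 0.
Row B is a plain Nim row of size 3, so its Grundy value is 3.
Grundy values for row C (subtraction set {2, 3, 7}):
k:     0  1  2  3  4  5  6  7  8  9
g(k):  0  0  1  1  2  0  0  1  1  2
So g(9) = 2.
By the Sprague-Grundy theorem, the Grundy value of a sum of independent games is the XOR of the component values.
Combined value = 0 XOR 3 XOR 2 = 1.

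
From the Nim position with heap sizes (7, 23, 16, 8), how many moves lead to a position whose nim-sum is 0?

Nim-sum: 7 ^ 23 ^ 16 ^ 8 = 8.
The overall nim-sum is X = 8. A heap of size p has a winning move iff p XOR X < p (reduce it to p XOR X).
  7: 7 XOR 8 = 15 ≥ 7 — no move.
  23: 23 XOR 8 = 31 ≥ 23 — no move.
  16: 16 XOR 8 = 24 ≥ 16 — no move.
  8: 8 XOR 8 = 0 < 8 — winning move (to 0).
That gives 1 winning move.

1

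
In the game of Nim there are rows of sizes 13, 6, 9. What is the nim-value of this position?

Nim-sum: 13 ^ 6 ^ 9 = 2.

2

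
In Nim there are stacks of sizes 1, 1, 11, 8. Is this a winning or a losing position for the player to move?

Winning position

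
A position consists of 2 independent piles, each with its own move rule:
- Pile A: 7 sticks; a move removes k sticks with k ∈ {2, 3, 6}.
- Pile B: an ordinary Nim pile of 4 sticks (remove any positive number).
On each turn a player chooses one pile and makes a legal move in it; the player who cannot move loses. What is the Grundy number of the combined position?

Build the Grundy sequence for pile A with g(k) = mex{g(k−s) : s ∈ {2, 3, 6}, s ≤ k}:
k:     0  1  2  3  4  5  6  7
g(k):  0  0  1  1  2  0  3  1
So g(7) = 1.
Pile B is a plain Nim pile of size 4, so its Grundy value is 4.
By the Sprague-Grundy theorem, the Grundy value of a sum of independent games is the XOR of the component values.
Combined value = 1 ⊕ 4 = 5.

5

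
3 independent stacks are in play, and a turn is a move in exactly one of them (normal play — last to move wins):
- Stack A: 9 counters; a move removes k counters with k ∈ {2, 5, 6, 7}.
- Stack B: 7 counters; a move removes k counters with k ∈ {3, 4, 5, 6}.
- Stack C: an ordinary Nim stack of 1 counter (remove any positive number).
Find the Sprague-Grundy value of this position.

Grundy values for stack A (subtraction set {2, 5, 6, 7}):
k:     0  1  2  3  4  5  6  7  8  9
g(k):  0  0  1  1  0  2  1  3  2  2
So g(9) = 2.
Grundy values for stack B (subtraction set {3, 4, 5, 6}):
k:     0  1  2  3  4  5  6  7
g(k):  0  0  0  1  1  1  2  2
So g(7) = 2.
Stack C is a plain Nim stack of size 1, so its Grundy value is 1.
By the Sprague-Grundy theorem, the Grundy value of a sum of independent games is the XOR of the component values.
Combined value = 2 ⊕ 2 ⊕ 1 = 1.

1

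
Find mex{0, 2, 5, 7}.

0 is in the set but 1 is not, so the mex is 1.

1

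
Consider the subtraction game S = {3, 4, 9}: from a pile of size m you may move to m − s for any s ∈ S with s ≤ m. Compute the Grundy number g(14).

0

Grundy values for subtraction set {3, 4, 9}:
k:     0  1  2  3  4  5  6  7  8  9 10 11 12 13 14
g(k):  0  0  0  1  1  1  2  0  0  3  1  1  2  0  0
So g(14) = 0.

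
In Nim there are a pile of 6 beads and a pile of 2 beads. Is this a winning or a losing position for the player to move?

Winning position

Write each in binary and XOR column by column:
  110  (6)
  010  (2)
  ---
  100  (4)
The nim-sum is 4 ≠ 0, so this is an N-position: the player to move can win.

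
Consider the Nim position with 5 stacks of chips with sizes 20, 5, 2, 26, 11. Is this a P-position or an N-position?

N-position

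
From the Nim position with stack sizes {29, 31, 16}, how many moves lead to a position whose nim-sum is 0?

Nim-sum: 29 ^ 31 ^ 16 = 18.
The overall nim-sum is X = 18. A stack of size p has a winning move iff p XOR X < p (reduce it to p XOR X).
  29: 29 XOR 18 = 15 < 29 — winning move (to 15).
  31: 31 XOR 18 = 13 < 31 — winning move (to 13).
  16: 16 XOR 18 = 2 < 16 — winning move (to 2).
That gives 3 winning moves.

3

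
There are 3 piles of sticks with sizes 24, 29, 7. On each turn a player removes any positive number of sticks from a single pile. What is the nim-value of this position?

2

Compute the nim-sum pairwise:
24 ^ 29 = 5
5 ^ 7 = 2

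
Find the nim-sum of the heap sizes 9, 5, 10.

6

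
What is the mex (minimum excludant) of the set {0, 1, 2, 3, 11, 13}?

The values 0, 1, 2, 3 are all present; 4 is the first non-negative integer missing from the set.

4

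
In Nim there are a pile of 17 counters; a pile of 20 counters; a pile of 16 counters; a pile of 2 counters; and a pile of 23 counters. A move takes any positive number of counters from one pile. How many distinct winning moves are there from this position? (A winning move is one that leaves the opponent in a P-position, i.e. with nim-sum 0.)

0

Nim-sum: 17 ⊕ 20 ⊕ 16 ⊕ 2 ⊕ 23 = 0.
The nim-sum is already 0, so every move leaves a nonzero nim-sum — there are no winning moves.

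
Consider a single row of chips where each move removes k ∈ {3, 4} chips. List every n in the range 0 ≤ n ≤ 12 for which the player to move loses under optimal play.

0, 1, 2, 7, 8, 9

Compute g(0), g(1), … for moves {3, 4}:
k:     0  1  2  3  4  5  6  7  8  9 10 11 12
g(k):  0  0  0  1  1  1  2  0  0  0  1  1  1
The P-positions (g = 0) in 0..12 are 0, 1, 2, 7, 8, 9.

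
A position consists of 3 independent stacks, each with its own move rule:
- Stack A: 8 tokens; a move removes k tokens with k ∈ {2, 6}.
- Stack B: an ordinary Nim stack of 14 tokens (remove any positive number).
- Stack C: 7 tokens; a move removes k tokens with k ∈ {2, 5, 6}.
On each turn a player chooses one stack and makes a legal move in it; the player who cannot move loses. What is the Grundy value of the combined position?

13

Build the Grundy sequence for stack A with g(k) = mex{g(k−s) : s ∈ {2, 6}, s ≤ k}:
k:     0  1  2  3  4  5  6  7  8
g(k):  0  0  1  1  0  0  1  1  0
So g(8) = 0.
Stack B is a plain Nim stack of size 14, so its Grundy value is 14.
Build the Grundy sequence for stack C with g(k) = mex{g(k−s) : s ∈ {2, 5, 6}, s ≤ k}:
k:     0  1  2  3  4  5  6  7
g(k):  0  0  1  1  0  2  1  3
So g(7) = 3.
The value of a disjunctive sum is the nim-sum of the parts.
Combined value = 0 XOR 14 XOR 3 = 13.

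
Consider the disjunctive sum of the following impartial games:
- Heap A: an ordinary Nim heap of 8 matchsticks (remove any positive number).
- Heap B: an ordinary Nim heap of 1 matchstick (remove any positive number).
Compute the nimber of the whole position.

Heap A is a plain Nim heap of size 8, so its Grundy value is 8.
Heap B is a plain Nim heap of size 1, so its Grundy value is 1.
The value of a disjunctive sum is the nim-sum of the parts.
Combined value = 8 XOR 1 = 9.

9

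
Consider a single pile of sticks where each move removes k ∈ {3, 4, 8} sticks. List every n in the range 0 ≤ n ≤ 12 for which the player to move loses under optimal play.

Compute g(0), g(1), … for moves {3, 4, 8}:
k:     0  1  2  3  4  5  6  7  8  9 10 11 12
g(k):  0  0  0  1  1  1  2  0  2  3  1  3  0
The P-positions (g = 0) in 0..12 are 0, 1, 2, 7, 12.

0, 1, 2, 7, 12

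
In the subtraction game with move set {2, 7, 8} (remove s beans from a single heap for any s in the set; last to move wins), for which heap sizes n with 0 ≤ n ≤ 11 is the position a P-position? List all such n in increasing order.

0, 1, 4, 5, 10

Grundy values for subtraction set {2, 7, 8}:
k:     0  1  2  3  4  5  6  7  8  9 10 11
g(k):  0  0  1  1  0  0  1  1  2  2  0  3
The P-positions (g = 0) in 0..11 are 0, 1, 4, 5, 10.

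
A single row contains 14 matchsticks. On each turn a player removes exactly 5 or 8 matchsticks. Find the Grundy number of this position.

0

Build the Grundy sequence with g(k) = mex{g(k−s) : s ∈ {5, 8}, s ≤ k}:
g(0) = mex{} = 0
g(1) = mex{} = 0
g(2) = mex{} = 0
g(3) = mex{} = 0
g(4) = mex{} = 0
g(5) = mex{0} = 1
g(6) = mex{0} = 1
g(7) = mex{0} = 1
g(8) = mex{0} = 1
g(9) = mex{0} = 1
g(10) = mex{0,1} = 2
g(11) = mex{0,1} = 2
g(12) = mex{0,1} = 2
g(13) = mex{1} = 0
g(14) = mex{1} = 0
So g(14) = 0.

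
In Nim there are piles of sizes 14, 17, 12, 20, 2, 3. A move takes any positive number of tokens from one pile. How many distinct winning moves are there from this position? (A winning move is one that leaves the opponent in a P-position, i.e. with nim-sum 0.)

3

Compute the nim-sum pairwise:
14 ⊕ 17 = 31
31 ⊕ 12 = 19
19 ⊕ 20 = 7
7 ⊕ 2 = 5
5 ⊕ 3 = 6
The overall nim-sum is X = 6. A pile of size p has a winning move iff p XOR X < p (reduce it to p XOR X).
  14: 14 XOR 6 = 8 < 14 — winning move (to 8).
  17: 17 XOR 6 = 23 ≥ 17 — no move.
  12: 12 XOR 6 = 10 < 12 — winning move (to 10).
  20: 20 XOR 6 = 18 < 20 — winning move (to 18).
  2: 2 XOR 6 = 4 ≥ 2 — no move.
  3: 3 XOR 6 = 5 ≥ 3 — no move.
That gives 3 winning moves.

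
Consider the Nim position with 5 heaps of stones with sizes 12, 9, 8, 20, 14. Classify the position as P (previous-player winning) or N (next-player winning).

Nim-sum: 12 ^ 9 ^ 8 ^ 20 ^ 14 = 23.
The nim-sum is 23 ≠ 0, so this is an N-position: the player to move can win.

N-position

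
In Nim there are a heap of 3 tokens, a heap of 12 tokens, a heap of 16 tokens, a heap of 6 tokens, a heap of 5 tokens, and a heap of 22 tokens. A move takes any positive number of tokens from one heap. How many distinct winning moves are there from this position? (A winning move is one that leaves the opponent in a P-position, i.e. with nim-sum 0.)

Nim-sum: 3 ⊕ 12 ⊕ 16 ⊕ 6 ⊕ 5 ⊕ 22 = 10.
The overall nim-sum is X = 10. A heap of size p has a winning move iff p XOR X < p (reduce it to p XOR X).
  3: 3 XOR 10 = 9 ≥ 3 — no move.
  12: 12 XOR 10 = 6 < 12 — winning move (to 6).
  16: 16 XOR 10 = 26 ≥ 16 — no move.
  6: 6 XOR 10 = 12 ≥ 6 — no move.
  5: 5 XOR 10 = 15 ≥ 5 — no move.
  22: 22 XOR 10 = 28 ≥ 22 — no move.
That gives 1 winning move.

1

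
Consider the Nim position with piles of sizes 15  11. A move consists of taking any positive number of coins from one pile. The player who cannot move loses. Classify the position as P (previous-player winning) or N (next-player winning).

In binary:
  1111  (15)
  1011  (11)
  ----
  0100  (4)
The nim-sum is 4 ≠ 0, so this is an N-position: the player to move can win.

N-position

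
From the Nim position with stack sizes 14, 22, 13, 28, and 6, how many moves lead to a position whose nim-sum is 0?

3

Compute the nim-sum pairwise:
14 ⊕ 22 = 24
24 ⊕ 13 = 21
21 ⊕ 28 = 9
9 ⊕ 6 = 15
The overall nim-sum is X = 15. A stack of size p has a winning move iff p XOR X < p (reduce it to p XOR X).
  14: 14 XOR 15 = 1 < 14 — winning move (to 1).
  22: 22 XOR 15 = 25 ≥ 22 — no move.
  13: 13 XOR 15 = 2 < 13 — winning move (to 2).
  28: 28 XOR 15 = 19 < 28 — winning move (to 19).
  6: 6 XOR 15 = 9 ≥ 6 — no move.
That gives 3 winning moves.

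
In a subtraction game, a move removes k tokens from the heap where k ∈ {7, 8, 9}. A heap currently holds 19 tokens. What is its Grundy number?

Grundy values for subtraction set {7, 8, 9}:
k:     0  1  2  3  4  5  6  7  8  9 10 11 12 13 14 15 16 17 18 19
g(k):  0  0  0  0  0  0  0  1  1  1  1  1  1  1  2  2  0  0  0  0
So g(19) = 0.

0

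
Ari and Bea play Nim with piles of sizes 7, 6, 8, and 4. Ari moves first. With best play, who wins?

Ari wins

Bitwise XOR of the heap sizes:
  0111  (7)
  0110  (6)
  1000  (8)
  0100  (4)
  ----
  1101  (13)
The nim-sum is 13 ≠ 0, so this is an N-position: the player to move can win; Ari has a winning move.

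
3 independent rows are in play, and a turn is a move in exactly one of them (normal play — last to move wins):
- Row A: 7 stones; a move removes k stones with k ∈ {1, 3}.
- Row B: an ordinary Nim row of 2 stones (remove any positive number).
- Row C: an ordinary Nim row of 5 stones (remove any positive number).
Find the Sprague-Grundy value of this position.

Grundy values for row A (subtraction set {1, 3}):
g(0) = mex{} = 0
g(1) = mex{0} = 1
g(2) = mex{1} = 0
g(3) = mex{0} = 1
g(4) = mex{1} = 0
g(5) = mex{0} = 1
g(6) = mex{1} = 0
g(7) = mex{0} = 1
So g(7) = 1.
Row B is a plain Nim row of size 2, so its Grundy value is 2.
Row C is a plain Nim row of size 5, so its Grundy value is 5.
By the Sprague-Grundy theorem, the Grundy value of a sum of independent games is the XOR of the component values.
Combined value = 1 XOR 2 XOR 5 = 6.

6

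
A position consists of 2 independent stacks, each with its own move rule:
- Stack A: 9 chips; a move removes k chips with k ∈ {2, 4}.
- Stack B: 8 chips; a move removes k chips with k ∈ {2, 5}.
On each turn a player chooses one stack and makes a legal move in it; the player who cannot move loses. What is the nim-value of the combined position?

1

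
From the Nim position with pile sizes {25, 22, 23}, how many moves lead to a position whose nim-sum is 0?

3

Nim-sum: 25 ⊕ 22 ⊕ 23 = 24.
The overall nim-sum is X = 24. A pile of size p has a winning move iff p XOR X < p (reduce it to p XOR X).
  25: 25 XOR 24 = 1 < 25 — winning move (to 1).
  22: 22 XOR 24 = 14 < 22 — winning move (to 14).
  23: 23 XOR 24 = 15 < 23 — winning move (to 15).
That gives 3 winning moves.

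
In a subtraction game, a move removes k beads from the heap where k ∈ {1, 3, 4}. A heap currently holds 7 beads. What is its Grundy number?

Compute g(0), g(1), … for moves {1, 3, 4}:
k:     0  1  2  3  4  5  6  7
g(k):  0  1  0  1  2  3  2  0
So g(7) = 0.

0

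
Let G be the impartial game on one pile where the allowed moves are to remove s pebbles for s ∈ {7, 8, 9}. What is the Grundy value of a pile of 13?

Compute g(0), g(1), … for moves {7, 8, 9}:
k:     0  1  2  3  4  5  6  7  8  9 10 11 12 13
g(k):  0  0  0  0  0  0  0  1  1  1  1  1  1  1
So g(13) = 1.

1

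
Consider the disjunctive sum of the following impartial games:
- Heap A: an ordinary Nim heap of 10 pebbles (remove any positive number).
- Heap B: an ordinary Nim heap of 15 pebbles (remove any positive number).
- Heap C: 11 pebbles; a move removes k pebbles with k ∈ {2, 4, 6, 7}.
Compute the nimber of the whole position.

4

Heap A is a plain Nim heap of size 10, so its Grundy value is 10.
Heap B is a plain Nim heap of size 15, so its Grundy value is 15.
For heap C, compute g(0), g(1), … with moves {2, 4, 6, 7}:
k:     0  1  2  3  4  5  6  7  8  9 10 11
g(k):  0  0  1  1  2  2  3  3  4  0  0  1
So g(11) = 1.
By the Sprague-Grundy theorem, the Grundy value of a sum of independent games is the XOR of the component values.
Combined value = 10 ⊕ 15 ⊕ 1 = 4.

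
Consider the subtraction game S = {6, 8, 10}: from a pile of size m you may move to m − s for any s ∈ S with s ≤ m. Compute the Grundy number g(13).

Compute g(0), g(1), … for moves {6, 8, 10}:
k:     0  1  2  3  4  5  6  7  8  9 10 11 12 13
g(k):  0  0  0  0  0  0  1  1  1  1  1  1  2  2
So g(13) = 2.

2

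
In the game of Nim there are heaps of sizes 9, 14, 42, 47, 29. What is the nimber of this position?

31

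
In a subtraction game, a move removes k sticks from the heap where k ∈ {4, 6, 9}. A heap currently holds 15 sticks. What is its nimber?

0

Build the Grundy sequence with g(k) = mex{g(k−s) : s ∈ {4, 6, 9}, s ≤ k}:
k:     0  1  2  3  4  5  6  7  8  9 10 11 12 13 14 15
g(k):  0  0  0  0  1  1  1  1  2  2  2  2  3  0  0  0
So g(15) = 0.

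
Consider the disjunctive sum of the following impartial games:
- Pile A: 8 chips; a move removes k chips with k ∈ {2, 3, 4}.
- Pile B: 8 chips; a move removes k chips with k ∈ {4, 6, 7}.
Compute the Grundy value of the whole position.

3

For pile A, compute g(0), g(1), … with moves {2, 3, 4}:
g(0) = mex{} = 0
g(1) = mex{} = 0
g(2) = mex{0} = 1
g(3) = mex{0} = 1
g(4) = mex{0,1} = 2
g(5) = mex{0,1} = 2
g(6) = mex{1,2} = 0
g(7) = mex{1,2} = 0
g(8) = mex{0,2} = 1
So g(8) = 1.
Grundy values for pile B (subtraction set {4, 6, 7}):
k:     0  1  2  3  4  5  6  7  8
g(k):  0  0  0  0  1  1  1  1  2
So g(8) = 2.
The value of a disjunctive sum is the nim-sum of the parts.
Combined value = 1 XOR 2 = 3.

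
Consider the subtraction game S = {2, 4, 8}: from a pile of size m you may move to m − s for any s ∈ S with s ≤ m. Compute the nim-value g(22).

Build the Grundy sequence with g(k) = mex{g(k−s) : s ∈ {2, 4, 8}, s ≤ k}:
k:     0  1  2  3  4  5  6  7  8  9 10 11 12 13 14 15 16 17 18 19 20 21 22
g(k):  0  0  1  1  2  2  0  0  1  1  2  2  0  0  1  1  2  2  0  0  1  1  2
So g(22) = 2.

2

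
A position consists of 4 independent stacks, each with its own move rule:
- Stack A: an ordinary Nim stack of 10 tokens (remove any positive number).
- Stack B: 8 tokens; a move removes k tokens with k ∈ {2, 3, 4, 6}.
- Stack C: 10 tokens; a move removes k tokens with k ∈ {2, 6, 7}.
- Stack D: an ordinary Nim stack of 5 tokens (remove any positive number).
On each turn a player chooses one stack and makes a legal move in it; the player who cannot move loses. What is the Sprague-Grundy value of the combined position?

12

Stack A is a plain Nim stack of size 10, so its Grundy value is 10.
Build the Grundy sequence for stack B with g(k) = mex{g(k−s) : s ∈ {2, 3, 4, 6}, s ≤ k}:
k:     0  1  2  3  4  5  6  7  8
g(k):  0  0  1  1  2  2  3  3  0
So g(8) = 0.
Grundy values for stack C (subtraction set {2, 6, 7}):
k:     0  1  2  3  4  5  6  7  8  9 10
g(k):  0  0  1  1  0  0  1  1  2  0  3
So g(10) = 3.
Stack D is a plain Nim stack of size 5, so its Grundy value is 5.
By the Sprague-Grundy theorem, the Grundy value of a sum of independent games is the XOR of the component values.
Combined value = 10 ⊕ 0 ⊕ 3 ⊕ 5 = 12.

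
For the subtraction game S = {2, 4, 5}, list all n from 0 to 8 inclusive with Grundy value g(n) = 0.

0, 1, 7, 8

Build the Grundy sequence with g(k) = mex{g(k−s) : s ∈ {2, 4, 5}, s ≤ k}:
k:     0  1  2  3  4  5  6  7  8
g(k):  0  0  1  1  2  2  3  0  0
The P-positions (g = 0) in 0..8 are 0, 1, 7, 8.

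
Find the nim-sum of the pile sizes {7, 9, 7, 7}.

14

Compute the nim-sum pairwise:
7 ^ 9 = 14
14 ^ 7 = 9
9 ^ 7 = 14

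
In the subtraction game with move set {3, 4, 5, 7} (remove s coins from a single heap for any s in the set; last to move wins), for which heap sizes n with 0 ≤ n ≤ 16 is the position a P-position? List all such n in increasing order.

0, 1, 2, 10, 11, 12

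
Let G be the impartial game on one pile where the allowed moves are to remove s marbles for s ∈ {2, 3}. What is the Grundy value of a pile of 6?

0

Build the Grundy sequence with g(k) = mex{g(k−s) : s ∈ {2, 3}, s ≤ k}:
k:     0  1  2  3  4  5  6
g(k):  0  0  1  1  2  0  0
So g(6) = 0.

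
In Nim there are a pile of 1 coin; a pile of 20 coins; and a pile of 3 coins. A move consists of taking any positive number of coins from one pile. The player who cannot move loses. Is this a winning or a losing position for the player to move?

Winning position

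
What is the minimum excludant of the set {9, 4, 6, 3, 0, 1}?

The values 0, 1 are all present; 2 is the first non-negative integer missing from the set.

2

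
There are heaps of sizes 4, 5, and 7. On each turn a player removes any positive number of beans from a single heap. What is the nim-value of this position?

Nim-sum: 4 ⊕ 5 ⊕ 7 = 6.

6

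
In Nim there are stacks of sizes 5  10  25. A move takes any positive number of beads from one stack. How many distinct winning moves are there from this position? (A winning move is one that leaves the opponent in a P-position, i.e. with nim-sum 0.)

Nim-sum: 5 XOR 10 XOR 25 = 22.
The overall nim-sum is X = 22. A stack of size p has a winning move iff p XOR X < p (reduce it to p XOR X).
  5: 5 XOR 22 = 19 ≥ 5 — no move.
  10: 10 XOR 22 = 28 ≥ 10 — no move.
  25: 25 XOR 22 = 15 < 25 — winning move (to 15).
That gives 1 winning move.

1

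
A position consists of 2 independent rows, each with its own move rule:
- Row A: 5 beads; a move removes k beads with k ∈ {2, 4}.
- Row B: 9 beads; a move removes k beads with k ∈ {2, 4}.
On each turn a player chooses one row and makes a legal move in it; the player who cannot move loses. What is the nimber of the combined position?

3

For row A, compute g(0), g(1), … with moves {2, 4}:
g(0) = mex{} = 0
g(1) = mex{} = 0
g(2) = mex{0} = 1
g(3) = mex{0} = 1
g(4) = mex{0,1} = 2
g(5) = mex{0,1} = 2
So g(5) = 2.
For row B, compute g(0), g(1), … with moves {2, 4}:
k:     0  1  2  3  4  5  6  7  8  9
g(k):  0  0  1  1  2  2  0  0  1  1
So g(9) = 1.
The value of a disjunctive sum is the nim-sum of the parts.
Combined value = 2 XOR 1 = 3.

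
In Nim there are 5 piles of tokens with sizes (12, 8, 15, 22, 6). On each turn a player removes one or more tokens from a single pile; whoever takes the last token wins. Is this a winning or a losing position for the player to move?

Winning position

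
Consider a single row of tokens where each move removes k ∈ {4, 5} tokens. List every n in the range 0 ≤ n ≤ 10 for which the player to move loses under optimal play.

0, 1, 2, 3, 9, 10

Build the Grundy sequence with g(k) = mex{g(k−s) : s ∈ {4, 5}, s ≤ k}:
g(0) = mex{} = 0
g(1) = mex{} = 0
g(2) = mex{} = 0
g(3) = mex{} = 0
g(4) = mex{0} = 1
g(5) = mex{0} = 1
g(6) = mex{0} = 1
g(7) = mex{0} = 1
g(8) = mex{0,1} = 2
g(9) = mex{1} = 0
g(10) = mex{1} = 0
The P-positions (g = 0) in 0..10 are 0, 1, 2, 3, 9, 10.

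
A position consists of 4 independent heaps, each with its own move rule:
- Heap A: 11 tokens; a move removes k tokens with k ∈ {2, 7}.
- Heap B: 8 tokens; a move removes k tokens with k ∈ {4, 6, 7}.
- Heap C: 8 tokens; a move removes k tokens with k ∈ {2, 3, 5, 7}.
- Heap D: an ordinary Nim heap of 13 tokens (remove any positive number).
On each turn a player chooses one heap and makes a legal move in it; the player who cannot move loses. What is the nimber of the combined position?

10

For heap A, compute g(0), g(1), … with moves {2, 7}:
g(0) = mex{} = 0
g(1) = mex{} = 0
g(2) = mex{0} = 1
g(3) = mex{0} = 1
g(4) = mex{1} = 0
g(5) = mex{1} = 0
g(6) = mex{0} = 1
g(7) = mex{0} = 1
g(8) = mex{0,1} = 2
g(9) = mex{1} = 0
g(10) = mex{1,2} = 0
g(11) = mex{0} = 1
So g(11) = 1.
Grundy values for heap B (subtraction set {4, 6, 7}):
k:     0  1  2  3  4  5  6  7  8
g(k):  0  0  0  0  1  1  1  1  2
So g(8) = 2.
Build the Grundy sequence for heap C with g(k) = mex{g(k−s) : s ∈ {2, 3, 5, 7}, s ≤ k}:
g(0) = mex{} = 0
g(1) = mex{} = 0
g(2) = mex{0} = 1
g(3) = mex{0} = 1
g(4) = mex{0,1} = 2
g(5) = mex{0,1} = 2
g(6) = mex{0,1,2} = 3
g(7) = mex{0,1,2} = 3
g(8) = mex{0,1,2,3} = 4
So g(8) = 4.
Heap D is a plain Nim heap of size 13, so its Grundy value is 13.
By the Sprague-Grundy theorem, the Grundy value of a sum of independent games is the XOR of the component values.
Combined value = 1 ⊕ 2 ⊕ 4 ⊕ 13 = 10.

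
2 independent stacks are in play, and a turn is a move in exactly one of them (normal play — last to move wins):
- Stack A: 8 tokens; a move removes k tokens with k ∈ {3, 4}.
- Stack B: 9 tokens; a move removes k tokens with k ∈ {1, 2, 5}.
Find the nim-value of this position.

Build the Grundy sequence for stack A with g(k) = mex{g(k−s) : s ∈ {3, 4}, s ≤ k}:
k:     0  1  2  3  4  5  6  7  8
g(k):  0  0  0  1  1  1  2  0  0
So g(8) = 0.
Grundy values for stack B (subtraction set {1, 2, 5}):
k:     0  1  2  3  4  5  6  7  8  9
g(k):  0  1  2  0  1  2  0  1  2  0
So g(9) = 0.
By the Sprague-Grundy theorem, the Grundy value of a sum of independent games is the XOR of the component values.
Combined value = 0 ⊕ 0 = 0.

0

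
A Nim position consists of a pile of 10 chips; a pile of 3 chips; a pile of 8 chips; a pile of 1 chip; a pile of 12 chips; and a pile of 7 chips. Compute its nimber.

Bitwise XOR of the heap sizes:
  1010  (10)
  0011  (3)
  1000  (8)
  0001  (1)
  1100  (12)
  0111  (7)
  ----
  1011  (11)

11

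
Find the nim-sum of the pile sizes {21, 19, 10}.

12

Compute the nim-sum pairwise:
21 ⊕ 19 = 6
6 ⊕ 10 = 12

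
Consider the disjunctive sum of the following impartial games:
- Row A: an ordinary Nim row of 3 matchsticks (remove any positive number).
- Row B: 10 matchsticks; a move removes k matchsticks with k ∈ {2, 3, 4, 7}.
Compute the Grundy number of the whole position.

1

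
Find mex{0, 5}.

0 is in the set but 1 is not, so the mex is 1.

1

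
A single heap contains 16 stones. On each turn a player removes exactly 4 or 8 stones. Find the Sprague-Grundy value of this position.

1

Grundy values for subtraction set {4, 8}:
k:     0  1  2  3  4  5  6  7  8  9 10 11 12 13 14 15 16
g(k):  0  0  0  0  1  1  1  1  2  2  2  2  0  0  0  0  1
So g(16) = 1.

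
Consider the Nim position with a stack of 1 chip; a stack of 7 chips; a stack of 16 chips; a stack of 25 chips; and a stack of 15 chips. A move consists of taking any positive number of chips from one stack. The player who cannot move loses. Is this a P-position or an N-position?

Nim-sum: 1 ^ 7 ^ 16 ^ 25 ^ 15 = 0.
The nim-sum is 0, so this is a P-position: the player to move is in a losing position under optimal play.

P-position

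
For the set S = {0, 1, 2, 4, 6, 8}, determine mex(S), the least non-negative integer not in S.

3

The values 0, 1, 2 are all present; 3 is the first non-negative integer missing from the set.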